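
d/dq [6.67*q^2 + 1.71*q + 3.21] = 13.34*q + 1.71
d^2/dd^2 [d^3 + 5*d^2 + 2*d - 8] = 6*d + 10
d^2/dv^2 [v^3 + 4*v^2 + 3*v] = 6*v + 8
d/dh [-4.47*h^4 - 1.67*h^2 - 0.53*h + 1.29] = -17.88*h^3 - 3.34*h - 0.53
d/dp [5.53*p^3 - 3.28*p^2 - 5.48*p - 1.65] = 16.59*p^2 - 6.56*p - 5.48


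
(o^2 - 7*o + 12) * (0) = 0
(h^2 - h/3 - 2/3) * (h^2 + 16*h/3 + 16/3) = h^4 + 5*h^3 + 26*h^2/9 - 16*h/3 - 32/9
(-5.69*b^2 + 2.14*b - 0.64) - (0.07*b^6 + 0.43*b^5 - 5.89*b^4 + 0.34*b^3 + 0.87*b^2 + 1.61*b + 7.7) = -0.07*b^6 - 0.43*b^5 + 5.89*b^4 - 0.34*b^3 - 6.56*b^2 + 0.53*b - 8.34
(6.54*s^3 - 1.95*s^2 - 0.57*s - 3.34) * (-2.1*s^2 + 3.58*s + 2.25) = -13.734*s^5 + 27.5082*s^4 + 8.931*s^3 + 0.5859*s^2 - 13.2397*s - 7.515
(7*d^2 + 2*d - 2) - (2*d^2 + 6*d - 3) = 5*d^2 - 4*d + 1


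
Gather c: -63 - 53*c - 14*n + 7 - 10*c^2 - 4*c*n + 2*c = -10*c^2 + c*(-4*n - 51) - 14*n - 56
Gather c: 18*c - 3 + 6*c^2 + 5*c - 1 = 6*c^2 + 23*c - 4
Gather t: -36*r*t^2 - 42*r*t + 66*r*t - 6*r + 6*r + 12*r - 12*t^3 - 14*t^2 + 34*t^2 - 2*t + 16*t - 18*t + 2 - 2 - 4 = 12*r - 12*t^3 + t^2*(20 - 36*r) + t*(24*r - 4) - 4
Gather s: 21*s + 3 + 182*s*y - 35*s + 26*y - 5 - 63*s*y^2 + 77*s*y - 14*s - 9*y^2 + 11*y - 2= s*(-63*y^2 + 259*y - 28) - 9*y^2 + 37*y - 4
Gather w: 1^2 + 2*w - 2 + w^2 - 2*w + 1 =w^2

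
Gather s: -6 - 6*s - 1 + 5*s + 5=-s - 2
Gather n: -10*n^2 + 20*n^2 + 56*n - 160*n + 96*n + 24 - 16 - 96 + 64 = 10*n^2 - 8*n - 24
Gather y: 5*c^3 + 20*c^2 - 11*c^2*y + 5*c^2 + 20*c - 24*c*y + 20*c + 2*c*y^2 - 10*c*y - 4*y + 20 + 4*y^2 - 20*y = 5*c^3 + 25*c^2 + 40*c + y^2*(2*c + 4) + y*(-11*c^2 - 34*c - 24) + 20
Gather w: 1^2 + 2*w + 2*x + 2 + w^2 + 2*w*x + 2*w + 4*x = w^2 + w*(2*x + 4) + 6*x + 3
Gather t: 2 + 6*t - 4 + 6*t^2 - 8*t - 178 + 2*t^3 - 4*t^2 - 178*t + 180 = 2*t^3 + 2*t^2 - 180*t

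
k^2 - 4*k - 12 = (k - 6)*(k + 2)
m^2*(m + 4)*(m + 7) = m^4 + 11*m^3 + 28*m^2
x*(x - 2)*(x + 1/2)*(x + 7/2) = x^4 + 2*x^3 - 25*x^2/4 - 7*x/2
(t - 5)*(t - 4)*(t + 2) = t^3 - 7*t^2 + 2*t + 40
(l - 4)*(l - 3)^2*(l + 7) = l^4 - 3*l^3 - 37*l^2 + 195*l - 252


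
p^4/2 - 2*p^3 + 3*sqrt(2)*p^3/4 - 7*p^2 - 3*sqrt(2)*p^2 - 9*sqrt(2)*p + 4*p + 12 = (p/2 + sqrt(2))*(p - 6)*(p + 2)*(p - sqrt(2)/2)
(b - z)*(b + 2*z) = b^2 + b*z - 2*z^2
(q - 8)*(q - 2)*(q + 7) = q^3 - 3*q^2 - 54*q + 112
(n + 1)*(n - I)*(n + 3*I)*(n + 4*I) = n^4 + n^3 + 6*I*n^3 - 5*n^2 + 6*I*n^2 - 5*n + 12*I*n + 12*I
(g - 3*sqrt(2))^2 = g^2 - 6*sqrt(2)*g + 18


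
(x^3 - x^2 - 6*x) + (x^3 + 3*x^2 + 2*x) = 2*x^3 + 2*x^2 - 4*x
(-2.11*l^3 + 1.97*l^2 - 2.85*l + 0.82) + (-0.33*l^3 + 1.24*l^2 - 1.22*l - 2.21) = -2.44*l^3 + 3.21*l^2 - 4.07*l - 1.39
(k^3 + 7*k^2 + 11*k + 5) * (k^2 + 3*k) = k^5 + 10*k^4 + 32*k^3 + 38*k^2 + 15*k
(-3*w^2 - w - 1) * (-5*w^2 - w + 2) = 15*w^4 + 8*w^3 - w - 2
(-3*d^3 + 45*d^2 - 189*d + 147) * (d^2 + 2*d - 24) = -3*d^5 + 39*d^4 - 27*d^3 - 1311*d^2 + 4830*d - 3528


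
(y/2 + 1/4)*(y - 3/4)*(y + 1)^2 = y^4/2 + 7*y^3/8 + y^2/16 - y/2 - 3/16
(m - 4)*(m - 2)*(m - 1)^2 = m^4 - 8*m^3 + 21*m^2 - 22*m + 8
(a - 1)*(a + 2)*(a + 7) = a^3 + 8*a^2 + 5*a - 14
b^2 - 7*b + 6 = (b - 6)*(b - 1)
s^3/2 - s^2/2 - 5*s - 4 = (s/2 + 1/2)*(s - 4)*(s + 2)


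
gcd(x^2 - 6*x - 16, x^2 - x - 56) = x - 8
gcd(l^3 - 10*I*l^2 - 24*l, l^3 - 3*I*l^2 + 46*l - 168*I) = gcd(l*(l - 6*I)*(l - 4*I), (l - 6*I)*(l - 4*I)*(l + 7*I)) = l^2 - 10*I*l - 24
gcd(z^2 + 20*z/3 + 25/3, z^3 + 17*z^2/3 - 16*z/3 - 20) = z + 5/3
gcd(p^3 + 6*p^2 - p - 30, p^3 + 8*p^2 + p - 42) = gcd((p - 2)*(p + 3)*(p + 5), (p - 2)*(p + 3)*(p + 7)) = p^2 + p - 6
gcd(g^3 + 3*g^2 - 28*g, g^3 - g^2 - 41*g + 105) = g + 7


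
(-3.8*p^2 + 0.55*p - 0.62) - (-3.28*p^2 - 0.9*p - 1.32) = -0.52*p^2 + 1.45*p + 0.7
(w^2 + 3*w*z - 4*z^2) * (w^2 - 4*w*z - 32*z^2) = w^4 - w^3*z - 48*w^2*z^2 - 80*w*z^3 + 128*z^4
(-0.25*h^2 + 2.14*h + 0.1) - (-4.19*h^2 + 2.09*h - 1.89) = 3.94*h^2 + 0.0500000000000003*h + 1.99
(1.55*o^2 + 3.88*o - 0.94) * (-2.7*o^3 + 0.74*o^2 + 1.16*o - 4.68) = -4.185*o^5 - 9.329*o^4 + 7.2072*o^3 - 3.4488*o^2 - 19.2488*o + 4.3992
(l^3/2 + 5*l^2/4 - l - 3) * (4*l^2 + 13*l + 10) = 2*l^5 + 23*l^4/2 + 69*l^3/4 - 25*l^2/2 - 49*l - 30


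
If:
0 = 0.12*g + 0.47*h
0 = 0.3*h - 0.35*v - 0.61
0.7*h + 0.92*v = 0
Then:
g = -4.22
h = 1.08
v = -0.82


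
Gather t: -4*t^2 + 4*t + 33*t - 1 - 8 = -4*t^2 + 37*t - 9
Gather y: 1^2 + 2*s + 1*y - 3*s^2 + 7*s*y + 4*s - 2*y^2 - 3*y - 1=-3*s^2 + 6*s - 2*y^2 + y*(7*s - 2)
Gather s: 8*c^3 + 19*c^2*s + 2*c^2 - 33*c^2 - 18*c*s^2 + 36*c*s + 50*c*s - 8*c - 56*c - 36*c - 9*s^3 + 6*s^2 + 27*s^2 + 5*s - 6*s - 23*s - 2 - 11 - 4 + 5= 8*c^3 - 31*c^2 - 100*c - 9*s^3 + s^2*(33 - 18*c) + s*(19*c^2 + 86*c - 24) - 12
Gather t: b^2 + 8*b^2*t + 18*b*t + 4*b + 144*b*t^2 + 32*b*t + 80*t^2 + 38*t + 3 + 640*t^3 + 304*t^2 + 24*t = b^2 + 4*b + 640*t^3 + t^2*(144*b + 384) + t*(8*b^2 + 50*b + 62) + 3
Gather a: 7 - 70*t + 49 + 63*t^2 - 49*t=63*t^2 - 119*t + 56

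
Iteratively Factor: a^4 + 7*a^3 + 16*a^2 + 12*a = (a + 3)*(a^3 + 4*a^2 + 4*a) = (a + 2)*(a + 3)*(a^2 + 2*a) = (a + 2)^2*(a + 3)*(a)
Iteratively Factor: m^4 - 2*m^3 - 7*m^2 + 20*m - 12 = (m + 3)*(m^3 - 5*m^2 + 8*m - 4) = (m - 2)*(m + 3)*(m^2 - 3*m + 2) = (m - 2)*(m - 1)*(m + 3)*(m - 2)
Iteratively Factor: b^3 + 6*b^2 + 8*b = (b + 4)*(b^2 + 2*b) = (b + 2)*(b + 4)*(b)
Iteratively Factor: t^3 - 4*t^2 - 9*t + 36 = (t - 4)*(t^2 - 9) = (t - 4)*(t - 3)*(t + 3)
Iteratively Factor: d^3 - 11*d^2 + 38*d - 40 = (d - 2)*(d^2 - 9*d + 20) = (d - 4)*(d - 2)*(d - 5)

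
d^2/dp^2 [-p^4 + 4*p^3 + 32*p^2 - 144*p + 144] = -12*p^2 + 24*p + 64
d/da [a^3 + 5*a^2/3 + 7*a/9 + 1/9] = 3*a^2 + 10*a/3 + 7/9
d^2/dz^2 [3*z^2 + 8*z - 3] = 6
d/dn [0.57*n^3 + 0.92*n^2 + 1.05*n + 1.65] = 1.71*n^2 + 1.84*n + 1.05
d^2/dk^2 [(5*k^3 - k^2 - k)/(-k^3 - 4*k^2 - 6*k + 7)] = 2*(21*k^6 + 93*k^5 - 216*k^4 - 285*k^3 + 756*k^2 - 651*k + 91)/(k^9 + 12*k^8 + 66*k^7 + 187*k^6 + 228*k^5 - 156*k^4 - 645*k^3 - 168*k^2 + 882*k - 343)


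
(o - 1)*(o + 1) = o^2 - 1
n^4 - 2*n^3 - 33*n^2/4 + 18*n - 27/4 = (n - 3)*(n - 3/2)*(n - 1/2)*(n + 3)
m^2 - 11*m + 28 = (m - 7)*(m - 4)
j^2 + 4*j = j*(j + 4)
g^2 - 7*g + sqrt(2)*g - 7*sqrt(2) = (g - 7)*(g + sqrt(2))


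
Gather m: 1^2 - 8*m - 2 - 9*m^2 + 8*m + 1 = -9*m^2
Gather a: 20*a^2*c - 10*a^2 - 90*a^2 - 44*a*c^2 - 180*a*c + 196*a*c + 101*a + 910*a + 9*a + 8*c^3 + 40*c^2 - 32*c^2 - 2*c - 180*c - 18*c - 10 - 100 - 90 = a^2*(20*c - 100) + a*(-44*c^2 + 16*c + 1020) + 8*c^3 + 8*c^2 - 200*c - 200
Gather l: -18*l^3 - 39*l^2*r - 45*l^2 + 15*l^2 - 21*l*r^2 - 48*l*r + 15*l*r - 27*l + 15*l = -18*l^3 + l^2*(-39*r - 30) + l*(-21*r^2 - 33*r - 12)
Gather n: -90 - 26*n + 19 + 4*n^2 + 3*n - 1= 4*n^2 - 23*n - 72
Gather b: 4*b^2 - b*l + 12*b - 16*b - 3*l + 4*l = 4*b^2 + b*(-l - 4) + l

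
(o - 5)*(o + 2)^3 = o^4 + o^3 - 18*o^2 - 52*o - 40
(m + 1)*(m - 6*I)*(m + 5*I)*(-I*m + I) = -I*m^4 - m^3 - 29*I*m^2 + m + 30*I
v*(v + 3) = v^2 + 3*v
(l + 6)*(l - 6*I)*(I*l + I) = I*l^3 + 6*l^2 + 7*I*l^2 + 42*l + 6*I*l + 36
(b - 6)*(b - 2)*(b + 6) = b^3 - 2*b^2 - 36*b + 72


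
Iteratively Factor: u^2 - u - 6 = (u - 3)*(u + 2)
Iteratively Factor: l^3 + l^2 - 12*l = (l)*(l^2 + l - 12) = l*(l - 3)*(l + 4)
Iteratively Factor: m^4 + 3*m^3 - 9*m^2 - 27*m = (m)*(m^3 + 3*m^2 - 9*m - 27) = m*(m + 3)*(m^2 - 9) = m*(m + 3)^2*(m - 3)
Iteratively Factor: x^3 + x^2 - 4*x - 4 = (x + 2)*(x^2 - x - 2) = (x + 1)*(x + 2)*(x - 2)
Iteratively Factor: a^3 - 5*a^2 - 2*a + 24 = (a - 4)*(a^2 - a - 6) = (a - 4)*(a - 3)*(a + 2)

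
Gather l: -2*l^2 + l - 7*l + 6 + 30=-2*l^2 - 6*l + 36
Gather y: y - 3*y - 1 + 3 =2 - 2*y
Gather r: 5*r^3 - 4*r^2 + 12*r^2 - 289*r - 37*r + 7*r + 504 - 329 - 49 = 5*r^3 + 8*r^2 - 319*r + 126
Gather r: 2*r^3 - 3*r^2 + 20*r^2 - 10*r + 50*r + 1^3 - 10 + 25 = 2*r^3 + 17*r^2 + 40*r + 16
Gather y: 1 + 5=6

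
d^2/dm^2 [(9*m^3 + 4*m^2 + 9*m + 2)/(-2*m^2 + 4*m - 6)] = 2*(-13*m^3 + 96*m^2 - 75*m - 46)/(m^6 - 6*m^5 + 21*m^4 - 44*m^3 + 63*m^2 - 54*m + 27)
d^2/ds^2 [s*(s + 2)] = 2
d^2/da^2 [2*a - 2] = 0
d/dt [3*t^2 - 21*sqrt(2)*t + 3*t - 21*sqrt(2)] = 6*t - 21*sqrt(2) + 3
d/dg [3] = 0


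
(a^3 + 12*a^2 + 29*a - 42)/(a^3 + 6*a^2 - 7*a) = (a + 6)/a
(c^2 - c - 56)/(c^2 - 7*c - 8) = (c + 7)/(c + 1)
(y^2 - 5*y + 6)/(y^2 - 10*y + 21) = (y - 2)/(y - 7)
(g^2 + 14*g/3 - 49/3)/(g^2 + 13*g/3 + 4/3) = (3*g^2 + 14*g - 49)/(3*g^2 + 13*g + 4)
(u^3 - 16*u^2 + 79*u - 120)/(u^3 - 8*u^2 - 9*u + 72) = (u - 5)/(u + 3)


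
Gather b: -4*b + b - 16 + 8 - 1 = -3*b - 9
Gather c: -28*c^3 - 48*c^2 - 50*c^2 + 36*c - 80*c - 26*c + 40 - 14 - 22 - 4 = -28*c^3 - 98*c^2 - 70*c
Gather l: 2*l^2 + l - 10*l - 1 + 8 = 2*l^2 - 9*l + 7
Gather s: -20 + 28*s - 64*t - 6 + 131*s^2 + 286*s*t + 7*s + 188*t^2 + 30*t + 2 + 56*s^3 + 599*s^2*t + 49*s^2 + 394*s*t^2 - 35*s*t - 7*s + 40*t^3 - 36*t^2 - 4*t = 56*s^3 + s^2*(599*t + 180) + s*(394*t^2 + 251*t + 28) + 40*t^3 + 152*t^2 - 38*t - 24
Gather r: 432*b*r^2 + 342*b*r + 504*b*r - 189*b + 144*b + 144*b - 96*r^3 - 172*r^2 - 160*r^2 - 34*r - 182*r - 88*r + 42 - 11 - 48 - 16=99*b - 96*r^3 + r^2*(432*b - 332) + r*(846*b - 304) - 33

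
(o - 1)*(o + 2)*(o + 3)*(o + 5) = o^4 + 9*o^3 + 21*o^2 - o - 30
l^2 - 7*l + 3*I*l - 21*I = (l - 7)*(l + 3*I)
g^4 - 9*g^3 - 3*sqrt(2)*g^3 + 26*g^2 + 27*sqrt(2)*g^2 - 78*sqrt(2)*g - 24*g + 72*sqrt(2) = (g - 4)*(g - 3)*(g - 2)*(g - 3*sqrt(2))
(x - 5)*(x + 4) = x^2 - x - 20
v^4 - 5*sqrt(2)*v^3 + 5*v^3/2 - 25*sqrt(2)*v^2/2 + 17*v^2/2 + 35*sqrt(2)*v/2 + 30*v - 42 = (v - 1)*(v + 7/2)*(v - 3*sqrt(2))*(v - 2*sqrt(2))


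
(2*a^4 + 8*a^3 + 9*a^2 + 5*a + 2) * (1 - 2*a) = -4*a^5 - 14*a^4 - 10*a^3 - a^2 + a + 2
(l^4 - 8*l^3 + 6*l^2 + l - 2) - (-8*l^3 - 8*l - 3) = l^4 + 6*l^2 + 9*l + 1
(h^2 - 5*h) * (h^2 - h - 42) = h^4 - 6*h^3 - 37*h^2 + 210*h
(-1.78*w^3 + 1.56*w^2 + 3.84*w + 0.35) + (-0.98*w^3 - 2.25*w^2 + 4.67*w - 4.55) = -2.76*w^3 - 0.69*w^2 + 8.51*w - 4.2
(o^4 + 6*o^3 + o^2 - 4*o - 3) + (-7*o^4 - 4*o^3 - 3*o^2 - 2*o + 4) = -6*o^4 + 2*o^3 - 2*o^2 - 6*o + 1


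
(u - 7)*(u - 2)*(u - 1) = u^3 - 10*u^2 + 23*u - 14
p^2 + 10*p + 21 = (p + 3)*(p + 7)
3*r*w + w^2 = w*(3*r + w)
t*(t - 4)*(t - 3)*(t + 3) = t^4 - 4*t^3 - 9*t^2 + 36*t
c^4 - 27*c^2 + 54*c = c*(c - 3)^2*(c + 6)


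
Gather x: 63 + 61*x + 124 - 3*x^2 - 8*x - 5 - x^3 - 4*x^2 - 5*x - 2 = -x^3 - 7*x^2 + 48*x + 180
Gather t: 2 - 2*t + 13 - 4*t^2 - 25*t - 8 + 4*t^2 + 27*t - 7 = 0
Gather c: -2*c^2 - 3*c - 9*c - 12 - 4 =-2*c^2 - 12*c - 16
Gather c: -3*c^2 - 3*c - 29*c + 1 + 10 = -3*c^2 - 32*c + 11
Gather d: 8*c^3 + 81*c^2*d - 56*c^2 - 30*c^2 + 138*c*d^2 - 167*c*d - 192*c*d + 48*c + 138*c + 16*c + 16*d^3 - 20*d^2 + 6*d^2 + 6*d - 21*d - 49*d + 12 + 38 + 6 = 8*c^3 - 86*c^2 + 202*c + 16*d^3 + d^2*(138*c - 14) + d*(81*c^2 - 359*c - 64) + 56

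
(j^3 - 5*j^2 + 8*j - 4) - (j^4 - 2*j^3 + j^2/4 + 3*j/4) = -j^4 + 3*j^3 - 21*j^2/4 + 29*j/4 - 4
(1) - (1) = 0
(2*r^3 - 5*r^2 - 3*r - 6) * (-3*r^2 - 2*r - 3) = -6*r^5 + 11*r^4 + 13*r^3 + 39*r^2 + 21*r + 18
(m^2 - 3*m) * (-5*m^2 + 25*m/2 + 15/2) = -5*m^4 + 55*m^3/2 - 30*m^2 - 45*m/2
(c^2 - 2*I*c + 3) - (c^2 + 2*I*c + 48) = -4*I*c - 45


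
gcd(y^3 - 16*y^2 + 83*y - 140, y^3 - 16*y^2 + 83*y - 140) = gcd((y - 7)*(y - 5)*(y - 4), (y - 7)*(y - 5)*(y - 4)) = y^3 - 16*y^2 + 83*y - 140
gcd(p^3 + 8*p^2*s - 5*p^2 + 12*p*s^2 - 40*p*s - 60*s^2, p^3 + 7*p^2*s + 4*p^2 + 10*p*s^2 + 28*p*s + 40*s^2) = p + 2*s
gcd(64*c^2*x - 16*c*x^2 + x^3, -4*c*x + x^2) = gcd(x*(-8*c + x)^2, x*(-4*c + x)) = x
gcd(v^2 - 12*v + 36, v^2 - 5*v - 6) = v - 6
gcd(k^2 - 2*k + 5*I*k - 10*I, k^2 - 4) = k - 2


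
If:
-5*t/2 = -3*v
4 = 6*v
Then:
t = 4/5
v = 2/3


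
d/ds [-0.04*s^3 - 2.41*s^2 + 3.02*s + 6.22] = -0.12*s^2 - 4.82*s + 3.02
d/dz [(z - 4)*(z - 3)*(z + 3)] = 3*z^2 - 8*z - 9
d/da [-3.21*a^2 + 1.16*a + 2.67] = 1.16 - 6.42*a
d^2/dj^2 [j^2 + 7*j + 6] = 2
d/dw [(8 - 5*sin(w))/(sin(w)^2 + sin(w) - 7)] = (5*sin(w)^2 - 16*sin(w) + 27)*cos(w)/(sin(w)^2 + sin(w) - 7)^2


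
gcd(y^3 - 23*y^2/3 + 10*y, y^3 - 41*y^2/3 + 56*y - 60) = y^2 - 23*y/3 + 10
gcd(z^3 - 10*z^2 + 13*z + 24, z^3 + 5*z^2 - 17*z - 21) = z^2 - 2*z - 3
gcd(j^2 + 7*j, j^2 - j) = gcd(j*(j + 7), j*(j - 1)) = j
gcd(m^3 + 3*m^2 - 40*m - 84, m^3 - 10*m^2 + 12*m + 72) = m^2 - 4*m - 12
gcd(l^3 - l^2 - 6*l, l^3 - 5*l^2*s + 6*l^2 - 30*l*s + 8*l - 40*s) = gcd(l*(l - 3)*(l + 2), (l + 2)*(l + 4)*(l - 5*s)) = l + 2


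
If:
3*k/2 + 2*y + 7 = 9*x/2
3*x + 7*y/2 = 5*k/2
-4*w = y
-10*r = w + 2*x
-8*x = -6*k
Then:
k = 392/97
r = -581/970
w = -7/97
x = 294/97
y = 28/97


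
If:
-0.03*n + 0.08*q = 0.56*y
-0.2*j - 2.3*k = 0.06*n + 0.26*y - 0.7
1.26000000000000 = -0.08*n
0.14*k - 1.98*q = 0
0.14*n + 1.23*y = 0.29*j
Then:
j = -3.98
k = 0.97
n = -15.75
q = 0.07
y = 0.85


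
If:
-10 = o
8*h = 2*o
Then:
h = -5/2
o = -10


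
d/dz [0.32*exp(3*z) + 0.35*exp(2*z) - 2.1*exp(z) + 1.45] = (0.96*exp(2*z) + 0.7*exp(z) - 2.1)*exp(z)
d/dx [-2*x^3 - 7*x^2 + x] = -6*x^2 - 14*x + 1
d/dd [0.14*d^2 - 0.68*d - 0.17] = 0.28*d - 0.68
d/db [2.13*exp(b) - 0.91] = 2.13*exp(b)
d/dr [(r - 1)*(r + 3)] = 2*r + 2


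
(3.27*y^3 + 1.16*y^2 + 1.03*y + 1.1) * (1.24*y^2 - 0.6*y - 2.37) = 4.0548*y^5 - 0.5236*y^4 - 7.1687*y^3 - 2.0032*y^2 - 3.1011*y - 2.607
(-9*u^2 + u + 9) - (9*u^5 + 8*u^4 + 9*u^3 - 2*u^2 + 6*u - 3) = -9*u^5 - 8*u^4 - 9*u^3 - 7*u^2 - 5*u + 12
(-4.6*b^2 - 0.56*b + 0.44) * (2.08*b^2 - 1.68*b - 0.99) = -9.568*b^4 + 6.5632*b^3 + 6.41*b^2 - 0.1848*b - 0.4356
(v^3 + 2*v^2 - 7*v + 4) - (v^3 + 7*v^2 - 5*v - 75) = -5*v^2 - 2*v + 79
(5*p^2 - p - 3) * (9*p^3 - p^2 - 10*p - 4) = 45*p^5 - 14*p^4 - 76*p^3 - 7*p^2 + 34*p + 12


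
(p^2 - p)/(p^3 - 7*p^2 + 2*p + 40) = p*(p - 1)/(p^3 - 7*p^2 + 2*p + 40)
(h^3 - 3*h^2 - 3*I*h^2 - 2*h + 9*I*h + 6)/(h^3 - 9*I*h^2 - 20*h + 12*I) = (h - 3)/(h - 6*I)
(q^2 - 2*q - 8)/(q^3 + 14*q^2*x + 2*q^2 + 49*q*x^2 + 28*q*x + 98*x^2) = (q - 4)/(q^2 + 14*q*x + 49*x^2)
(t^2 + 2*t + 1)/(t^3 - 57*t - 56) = (t + 1)/(t^2 - t - 56)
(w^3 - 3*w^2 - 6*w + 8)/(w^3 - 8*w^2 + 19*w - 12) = (w + 2)/(w - 3)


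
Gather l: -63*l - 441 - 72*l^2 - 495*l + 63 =-72*l^2 - 558*l - 378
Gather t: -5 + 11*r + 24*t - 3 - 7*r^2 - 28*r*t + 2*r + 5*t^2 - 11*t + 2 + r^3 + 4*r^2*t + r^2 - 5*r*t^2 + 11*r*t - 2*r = r^3 - 6*r^2 + 11*r + t^2*(5 - 5*r) + t*(4*r^2 - 17*r + 13) - 6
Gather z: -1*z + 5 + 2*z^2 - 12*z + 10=2*z^2 - 13*z + 15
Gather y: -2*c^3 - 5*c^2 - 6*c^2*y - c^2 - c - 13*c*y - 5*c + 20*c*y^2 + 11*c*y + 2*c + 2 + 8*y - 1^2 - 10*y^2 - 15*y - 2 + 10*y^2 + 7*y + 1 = -2*c^3 - 6*c^2 + 20*c*y^2 - 4*c + y*(-6*c^2 - 2*c)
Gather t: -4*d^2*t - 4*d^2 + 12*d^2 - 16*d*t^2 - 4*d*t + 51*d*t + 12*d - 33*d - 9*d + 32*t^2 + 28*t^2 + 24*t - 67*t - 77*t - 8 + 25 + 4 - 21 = 8*d^2 - 30*d + t^2*(60 - 16*d) + t*(-4*d^2 + 47*d - 120)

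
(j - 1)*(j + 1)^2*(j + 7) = j^4 + 8*j^3 + 6*j^2 - 8*j - 7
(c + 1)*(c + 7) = c^2 + 8*c + 7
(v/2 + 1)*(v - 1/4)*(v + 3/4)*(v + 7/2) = v^4/2 + 3*v^3 + 153*v^2/32 + 79*v/64 - 21/32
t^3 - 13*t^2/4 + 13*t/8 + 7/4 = (t - 2)*(t - 7/4)*(t + 1/2)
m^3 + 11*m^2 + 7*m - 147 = (m - 3)*(m + 7)^2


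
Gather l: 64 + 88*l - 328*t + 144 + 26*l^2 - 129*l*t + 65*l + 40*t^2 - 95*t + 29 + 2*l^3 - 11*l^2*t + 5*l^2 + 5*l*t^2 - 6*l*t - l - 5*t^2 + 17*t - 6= 2*l^3 + l^2*(31 - 11*t) + l*(5*t^2 - 135*t + 152) + 35*t^2 - 406*t + 231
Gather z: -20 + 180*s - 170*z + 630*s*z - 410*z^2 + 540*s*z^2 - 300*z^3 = 180*s - 300*z^3 + z^2*(540*s - 410) + z*(630*s - 170) - 20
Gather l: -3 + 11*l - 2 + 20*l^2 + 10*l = 20*l^2 + 21*l - 5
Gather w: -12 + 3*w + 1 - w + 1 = 2*w - 10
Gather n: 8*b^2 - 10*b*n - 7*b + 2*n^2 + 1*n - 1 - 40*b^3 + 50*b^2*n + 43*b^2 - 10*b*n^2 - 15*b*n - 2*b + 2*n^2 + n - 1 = -40*b^3 + 51*b^2 - 9*b + n^2*(4 - 10*b) + n*(50*b^2 - 25*b + 2) - 2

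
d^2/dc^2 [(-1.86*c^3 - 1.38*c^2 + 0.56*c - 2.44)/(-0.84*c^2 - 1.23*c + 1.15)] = (-3.5527136788005e-15*c^4 + 5.579604*c^3 + 2.542644*c^2 + 26.639388*c + 14.162892)/(0.592704*c^6 + 2.603664*c^5 + 1.378188*c^4 - 5.268213*c^3 - 1.886805*c^2 + 4.880025*c - 1.520875)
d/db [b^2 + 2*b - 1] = 2*b + 2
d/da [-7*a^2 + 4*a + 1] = 4 - 14*a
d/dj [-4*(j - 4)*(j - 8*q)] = -8*j + 32*q + 16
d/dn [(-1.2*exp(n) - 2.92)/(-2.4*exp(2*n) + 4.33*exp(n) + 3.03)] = (-2.88*exp(2*n) - 14.016*exp(n) + 9.0076)*exp(n)/(5.76*exp(4*n) - 20.784*exp(3*n) + 4.2049*exp(2*n) + 26.2398*exp(n) + 9.1809)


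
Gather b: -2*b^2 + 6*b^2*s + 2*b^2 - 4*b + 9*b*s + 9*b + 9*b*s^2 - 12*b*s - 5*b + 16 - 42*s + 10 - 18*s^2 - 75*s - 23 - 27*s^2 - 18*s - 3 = 6*b^2*s + b*(9*s^2 - 3*s) - 45*s^2 - 135*s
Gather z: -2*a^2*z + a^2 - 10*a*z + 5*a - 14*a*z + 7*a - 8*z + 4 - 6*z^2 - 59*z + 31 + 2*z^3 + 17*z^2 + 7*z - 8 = a^2 + 12*a + 2*z^3 + 11*z^2 + z*(-2*a^2 - 24*a - 60) + 27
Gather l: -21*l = -21*l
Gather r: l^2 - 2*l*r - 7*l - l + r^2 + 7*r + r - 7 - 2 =l^2 - 8*l + r^2 + r*(8 - 2*l) - 9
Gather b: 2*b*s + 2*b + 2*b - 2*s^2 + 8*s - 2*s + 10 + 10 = b*(2*s + 4) - 2*s^2 + 6*s + 20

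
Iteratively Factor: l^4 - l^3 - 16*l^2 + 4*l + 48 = (l - 2)*(l^3 + l^2 - 14*l - 24) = (l - 4)*(l - 2)*(l^2 + 5*l + 6) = (l - 4)*(l - 2)*(l + 3)*(l + 2)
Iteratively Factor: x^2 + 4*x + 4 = (x + 2)*(x + 2)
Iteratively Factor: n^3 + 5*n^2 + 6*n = (n + 3)*(n^2 + 2*n) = (n + 2)*(n + 3)*(n)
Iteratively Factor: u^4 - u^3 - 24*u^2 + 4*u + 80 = (u + 2)*(u^3 - 3*u^2 - 18*u + 40) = (u + 2)*(u + 4)*(u^2 - 7*u + 10) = (u - 2)*(u + 2)*(u + 4)*(u - 5)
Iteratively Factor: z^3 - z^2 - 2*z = (z)*(z^2 - z - 2) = z*(z + 1)*(z - 2)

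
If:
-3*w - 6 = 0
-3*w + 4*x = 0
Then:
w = -2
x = -3/2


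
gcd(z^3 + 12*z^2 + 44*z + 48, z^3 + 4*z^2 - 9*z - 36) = z + 4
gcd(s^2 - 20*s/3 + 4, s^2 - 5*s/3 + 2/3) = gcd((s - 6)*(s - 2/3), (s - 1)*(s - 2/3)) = s - 2/3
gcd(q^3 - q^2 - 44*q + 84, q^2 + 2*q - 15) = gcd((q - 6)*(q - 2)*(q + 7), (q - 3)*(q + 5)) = 1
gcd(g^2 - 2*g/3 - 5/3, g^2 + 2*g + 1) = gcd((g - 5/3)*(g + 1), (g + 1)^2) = g + 1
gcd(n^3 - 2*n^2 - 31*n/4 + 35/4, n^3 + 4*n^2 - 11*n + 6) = n - 1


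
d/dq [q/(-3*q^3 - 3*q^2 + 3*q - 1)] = (6*q^3 + 3*q^2 - 1)/(9*q^6 + 18*q^5 - 9*q^4 - 12*q^3 + 15*q^2 - 6*q + 1)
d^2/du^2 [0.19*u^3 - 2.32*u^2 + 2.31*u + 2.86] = 1.14*u - 4.64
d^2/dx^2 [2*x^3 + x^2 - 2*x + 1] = 12*x + 2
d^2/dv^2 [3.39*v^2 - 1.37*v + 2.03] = 6.78000000000000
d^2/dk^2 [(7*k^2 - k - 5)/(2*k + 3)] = 98/(8*k^3 + 36*k^2 + 54*k + 27)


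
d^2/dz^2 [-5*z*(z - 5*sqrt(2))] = -10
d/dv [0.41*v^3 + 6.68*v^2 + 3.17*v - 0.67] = 1.23*v^2 + 13.36*v + 3.17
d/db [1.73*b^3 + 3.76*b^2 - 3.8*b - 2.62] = 5.19*b^2 + 7.52*b - 3.8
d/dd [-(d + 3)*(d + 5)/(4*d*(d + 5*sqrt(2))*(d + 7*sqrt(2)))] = (d^4 + 16*d^3 - 25*d^2 + 96*sqrt(2)*d^2 + 360*sqrt(2)*d + 1050)/(4*d^2*(d^4 + 24*sqrt(2)*d^3 + 428*d^2 + 1680*sqrt(2)*d + 4900))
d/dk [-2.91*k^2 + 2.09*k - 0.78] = 2.09 - 5.82*k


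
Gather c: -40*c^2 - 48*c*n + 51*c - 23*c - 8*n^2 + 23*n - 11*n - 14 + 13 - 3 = -40*c^2 + c*(28 - 48*n) - 8*n^2 + 12*n - 4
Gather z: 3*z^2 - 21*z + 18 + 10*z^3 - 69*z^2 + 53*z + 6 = 10*z^3 - 66*z^2 + 32*z + 24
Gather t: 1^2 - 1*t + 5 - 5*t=6 - 6*t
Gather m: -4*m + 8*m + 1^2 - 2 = 4*m - 1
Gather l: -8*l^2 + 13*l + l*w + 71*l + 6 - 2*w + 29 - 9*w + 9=-8*l^2 + l*(w + 84) - 11*w + 44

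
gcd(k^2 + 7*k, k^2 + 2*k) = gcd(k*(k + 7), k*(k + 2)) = k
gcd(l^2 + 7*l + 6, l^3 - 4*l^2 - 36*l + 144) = l + 6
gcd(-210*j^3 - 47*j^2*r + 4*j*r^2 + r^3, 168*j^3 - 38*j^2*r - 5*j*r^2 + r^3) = -42*j^2 - j*r + r^2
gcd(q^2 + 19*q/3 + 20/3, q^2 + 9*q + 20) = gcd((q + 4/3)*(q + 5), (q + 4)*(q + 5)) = q + 5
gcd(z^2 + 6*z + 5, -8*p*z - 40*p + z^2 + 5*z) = z + 5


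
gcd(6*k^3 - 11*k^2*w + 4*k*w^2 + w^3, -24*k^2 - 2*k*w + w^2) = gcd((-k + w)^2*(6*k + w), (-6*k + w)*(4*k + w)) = 1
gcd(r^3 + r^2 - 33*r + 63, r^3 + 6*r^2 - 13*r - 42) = r^2 + 4*r - 21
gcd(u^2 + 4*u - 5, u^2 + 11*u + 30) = u + 5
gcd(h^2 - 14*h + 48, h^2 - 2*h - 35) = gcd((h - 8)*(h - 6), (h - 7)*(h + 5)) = 1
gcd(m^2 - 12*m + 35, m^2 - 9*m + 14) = m - 7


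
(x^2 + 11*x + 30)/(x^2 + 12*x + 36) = (x + 5)/(x + 6)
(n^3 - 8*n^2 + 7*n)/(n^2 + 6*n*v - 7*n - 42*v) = n*(n - 1)/(n + 6*v)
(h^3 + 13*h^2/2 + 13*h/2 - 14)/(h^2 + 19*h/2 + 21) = (h^2 + 3*h - 4)/(h + 6)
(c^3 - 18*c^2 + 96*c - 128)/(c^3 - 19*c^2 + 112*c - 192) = (c - 2)/(c - 3)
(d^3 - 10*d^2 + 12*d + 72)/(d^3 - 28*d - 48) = (d - 6)/(d + 4)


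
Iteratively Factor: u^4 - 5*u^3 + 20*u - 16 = (u - 1)*(u^3 - 4*u^2 - 4*u + 16) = (u - 1)*(u + 2)*(u^2 - 6*u + 8) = (u - 4)*(u - 1)*(u + 2)*(u - 2)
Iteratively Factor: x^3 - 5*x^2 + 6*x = (x - 2)*(x^2 - 3*x) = (x - 3)*(x - 2)*(x)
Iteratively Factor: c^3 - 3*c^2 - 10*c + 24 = (c + 3)*(c^2 - 6*c + 8) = (c - 2)*(c + 3)*(c - 4)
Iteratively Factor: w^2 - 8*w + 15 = (w - 5)*(w - 3)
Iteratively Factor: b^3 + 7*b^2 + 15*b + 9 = (b + 1)*(b^2 + 6*b + 9) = (b + 1)*(b + 3)*(b + 3)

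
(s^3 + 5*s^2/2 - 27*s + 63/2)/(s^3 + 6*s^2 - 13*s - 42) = (s - 3/2)/(s + 2)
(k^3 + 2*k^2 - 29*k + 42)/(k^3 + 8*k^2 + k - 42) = (k - 3)/(k + 3)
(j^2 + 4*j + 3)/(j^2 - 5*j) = (j^2 + 4*j + 3)/(j*(j - 5))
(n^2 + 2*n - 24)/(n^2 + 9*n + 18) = (n - 4)/(n + 3)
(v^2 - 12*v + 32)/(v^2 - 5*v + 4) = (v - 8)/(v - 1)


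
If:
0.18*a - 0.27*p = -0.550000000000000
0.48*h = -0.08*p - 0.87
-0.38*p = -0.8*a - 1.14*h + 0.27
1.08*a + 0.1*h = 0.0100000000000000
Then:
No Solution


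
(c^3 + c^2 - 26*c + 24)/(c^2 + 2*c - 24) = c - 1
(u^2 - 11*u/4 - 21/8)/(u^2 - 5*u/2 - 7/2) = (u + 3/4)/(u + 1)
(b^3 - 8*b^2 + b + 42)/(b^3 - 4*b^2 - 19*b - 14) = (b - 3)/(b + 1)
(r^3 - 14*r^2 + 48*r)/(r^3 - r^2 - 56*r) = (r - 6)/(r + 7)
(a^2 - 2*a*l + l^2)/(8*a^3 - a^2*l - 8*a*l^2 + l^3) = (a - l)/(8*a^2 + 7*a*l - l^2)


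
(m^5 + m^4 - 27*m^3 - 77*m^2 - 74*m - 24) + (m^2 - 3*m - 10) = m^5 + m^4 - 27*m^3 - 76*m^2 - 77*m - 34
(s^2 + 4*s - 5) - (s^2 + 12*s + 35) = -8*s - 40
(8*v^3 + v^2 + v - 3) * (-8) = -64*v^3 - 8*v^2 - 8*v + 24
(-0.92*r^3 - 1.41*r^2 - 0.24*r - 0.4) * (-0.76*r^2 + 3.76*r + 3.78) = 0.6992*r^5 - 2.3876*r^4 - 8.5968*r^3 - 5.9282*r^2 - 2.4112*r - 1.512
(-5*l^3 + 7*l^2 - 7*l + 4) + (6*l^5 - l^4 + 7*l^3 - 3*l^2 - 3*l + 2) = 6*l^5 - l^4 + 2*l^3 + 4*l^2 - 10*l + 6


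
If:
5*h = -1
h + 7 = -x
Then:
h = -1/5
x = -34/5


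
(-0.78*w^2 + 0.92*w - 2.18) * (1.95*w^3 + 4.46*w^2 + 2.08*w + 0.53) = -1.521*w^5 - 1.6848*w^4 - 1.7702*w^3 - 8.2226*w^2 - 4.0468*w - 1.1554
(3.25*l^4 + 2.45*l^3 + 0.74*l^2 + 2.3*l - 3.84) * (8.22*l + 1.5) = 26.715*l^5 + 25.014*l^4 + 9.7578*l^3 + 20.016*l^2 - 28.1148*l - 5.76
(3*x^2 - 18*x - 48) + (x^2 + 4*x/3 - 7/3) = 4*x^2 - 50*x/3 - 151/3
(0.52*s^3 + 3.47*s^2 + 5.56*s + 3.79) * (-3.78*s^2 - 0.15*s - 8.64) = -1.9656*s^5 - 13.1946*s^4 - 26.0301*s^3 - 45.141*s^2 - 48.6069*s - 32.7456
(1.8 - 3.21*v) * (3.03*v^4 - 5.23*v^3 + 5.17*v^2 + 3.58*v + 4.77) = -9.7263*v^5 + 22.2423*v^4 - 26.0097*v^3 - 2.1858*v^2 - 8.8677*v + 8.586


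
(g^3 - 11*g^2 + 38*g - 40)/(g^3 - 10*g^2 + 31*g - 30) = (g - 4)/(g - 3)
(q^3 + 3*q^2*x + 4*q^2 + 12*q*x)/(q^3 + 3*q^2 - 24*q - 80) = q*(q + 3*x)/(q^2 - q - 20)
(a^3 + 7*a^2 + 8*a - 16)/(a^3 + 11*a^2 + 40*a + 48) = (a - 1)/(a + 3)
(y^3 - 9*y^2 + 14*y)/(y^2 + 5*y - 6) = y*(y^2 - 9*y + 14)/(y^2 + 5*y - 6)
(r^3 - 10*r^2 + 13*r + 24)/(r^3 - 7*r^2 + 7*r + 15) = (r - 8)/(r - 5)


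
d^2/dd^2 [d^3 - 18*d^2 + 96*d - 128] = 6*d - 36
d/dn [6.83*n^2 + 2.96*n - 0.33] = 13.66*n + 2.96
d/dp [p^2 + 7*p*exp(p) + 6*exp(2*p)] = 7*p*exp(p) + 2*p + 12*exp(2*p) + 7*exp(p)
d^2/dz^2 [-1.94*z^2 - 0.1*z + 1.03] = -3.88000000000000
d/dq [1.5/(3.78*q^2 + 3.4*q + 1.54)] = (-11.34*q - 5.1)/(3.78*q^2 + 3.4*q + 1.54)^2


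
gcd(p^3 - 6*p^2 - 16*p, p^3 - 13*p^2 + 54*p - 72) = 1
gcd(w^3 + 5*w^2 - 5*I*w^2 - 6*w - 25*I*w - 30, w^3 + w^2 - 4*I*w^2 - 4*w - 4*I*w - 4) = w - 2*I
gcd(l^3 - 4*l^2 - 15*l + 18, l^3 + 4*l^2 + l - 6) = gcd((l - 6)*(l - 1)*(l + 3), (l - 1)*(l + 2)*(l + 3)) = l^2 + 2*l - 3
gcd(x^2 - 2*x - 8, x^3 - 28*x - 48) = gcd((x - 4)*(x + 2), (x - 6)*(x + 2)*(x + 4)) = x + 2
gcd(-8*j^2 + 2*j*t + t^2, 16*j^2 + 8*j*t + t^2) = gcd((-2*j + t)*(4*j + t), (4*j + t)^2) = 4*j + t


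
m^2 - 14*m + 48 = (m - 8)*(m - 6)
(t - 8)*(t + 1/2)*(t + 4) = t^3 - 7*t^2/2 - 34*t - 16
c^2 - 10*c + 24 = (c - 6)*(c - 4)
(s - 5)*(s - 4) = s^2 - 9*s + 20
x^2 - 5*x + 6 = (x - 3)*(x - 2)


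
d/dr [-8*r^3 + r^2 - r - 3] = -24*r^2 + 2*r - 1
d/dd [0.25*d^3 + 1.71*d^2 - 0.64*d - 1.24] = 0.75*d^2 + 3.42*d - 0.64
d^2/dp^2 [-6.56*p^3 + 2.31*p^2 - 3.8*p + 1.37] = 4.62 - 39.36*p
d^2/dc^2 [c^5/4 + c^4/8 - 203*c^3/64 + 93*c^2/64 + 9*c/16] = 5*c^3 + 3*c^2/2 - 609*c/32 + 93/32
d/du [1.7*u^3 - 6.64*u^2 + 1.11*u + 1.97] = 5.1*u^2 - 13.28*u + 1.11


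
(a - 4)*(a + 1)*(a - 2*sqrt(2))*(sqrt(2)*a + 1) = sqrt(2)*a^4 - 3*sqrt(2)*a^3 - 3*a^3 - 6*sqrt(2)*a^2 + 9*a^2 + 6*sqrt(2)*a + 12*a + 8*sqrt(2)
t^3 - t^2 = t^2*(t - 1)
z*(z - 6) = z^2 - 6*z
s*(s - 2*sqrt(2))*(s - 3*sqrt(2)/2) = s^3 - 7*sqrt(2)*s^2/2 + 6*s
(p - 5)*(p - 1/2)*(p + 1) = p^3 - 9*p^2/2 - 3*p + 5/2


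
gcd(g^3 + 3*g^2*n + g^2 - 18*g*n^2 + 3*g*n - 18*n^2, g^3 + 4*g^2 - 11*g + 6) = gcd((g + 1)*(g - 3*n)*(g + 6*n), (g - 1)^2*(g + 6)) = 1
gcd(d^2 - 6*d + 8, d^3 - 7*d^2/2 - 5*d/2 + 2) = d - 4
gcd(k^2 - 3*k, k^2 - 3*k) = k^2 - 3*k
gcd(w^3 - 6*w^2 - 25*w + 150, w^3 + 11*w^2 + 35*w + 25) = w + 5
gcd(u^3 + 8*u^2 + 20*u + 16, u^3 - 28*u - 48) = u^2 + 6*u + 8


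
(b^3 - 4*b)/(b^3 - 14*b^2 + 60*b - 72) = b*(b + 2)/(b^2 - 12*b + 36)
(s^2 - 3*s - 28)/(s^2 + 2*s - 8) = (s - 7)/(s - 2)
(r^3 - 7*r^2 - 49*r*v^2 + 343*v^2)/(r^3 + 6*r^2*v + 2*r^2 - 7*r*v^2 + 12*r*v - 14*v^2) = (r^2 - 7*r*v - 7*r + 49*v)/(r^2 - r*v + 2*r - 2*v)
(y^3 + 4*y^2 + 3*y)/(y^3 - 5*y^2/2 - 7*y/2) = 2*(y + 3)/(2*y - 7)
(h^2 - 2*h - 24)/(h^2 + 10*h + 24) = (h - 6)/(h + 6)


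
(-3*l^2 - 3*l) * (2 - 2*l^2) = 6*l^4 + 6*l^3 - 6*l^2 - 6*l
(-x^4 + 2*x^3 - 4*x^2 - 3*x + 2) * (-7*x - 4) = 7*x^5 - 10*x^4 + 20*x^3 + 37*x^2 - 2*x - 8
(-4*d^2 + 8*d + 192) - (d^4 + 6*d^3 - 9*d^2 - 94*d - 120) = -d^4 - 6*d^3 + 5*d^2 + 102*d + 312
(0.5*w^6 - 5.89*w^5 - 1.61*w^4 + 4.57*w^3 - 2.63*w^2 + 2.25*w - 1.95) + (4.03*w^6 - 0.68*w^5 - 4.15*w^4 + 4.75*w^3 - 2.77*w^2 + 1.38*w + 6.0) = 4.53*w^6 - 6.57*w^5 - 5.76*w^4 + 9.32*w^3 - 5.4*w^2 + 3.63*w + 4.05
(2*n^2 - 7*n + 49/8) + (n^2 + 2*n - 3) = 3*n^2 - 5*n + 25/8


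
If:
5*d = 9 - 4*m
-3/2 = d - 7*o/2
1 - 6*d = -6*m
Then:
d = 29/27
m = 49/54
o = 139/189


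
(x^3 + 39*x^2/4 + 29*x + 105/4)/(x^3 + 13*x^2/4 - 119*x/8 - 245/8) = 2*(x + 3)/(2*x - 7)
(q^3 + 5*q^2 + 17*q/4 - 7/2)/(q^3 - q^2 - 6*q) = (q^2 + 3*q - 7/4)/(q*(q - 3))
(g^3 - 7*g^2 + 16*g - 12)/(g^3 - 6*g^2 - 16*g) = (-g^3 + 7*g^2 - 16*g + 12)/(g*(-g^2 + 6*g + 16))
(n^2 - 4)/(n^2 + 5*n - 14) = (n + 2)/(n + 7)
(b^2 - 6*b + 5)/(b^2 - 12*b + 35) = (b - 1)/(b - 7)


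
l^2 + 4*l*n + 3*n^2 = (l + n)*(l + 3*n)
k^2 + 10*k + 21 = (k + 3)*(k + 7)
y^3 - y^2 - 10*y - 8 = (y - 4)*(y + 1)*(y + 2)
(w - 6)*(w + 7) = w^2 + w - 42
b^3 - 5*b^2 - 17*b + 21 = (b - 7)*(b - 1)*(b + 3)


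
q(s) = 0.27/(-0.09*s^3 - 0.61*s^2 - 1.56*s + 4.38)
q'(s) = 0.27*(0.27*s^2 + 1.22*s + 1.56)/(-0.09*s^3 - 0.61*s^2 - 1.56*s + 4.38)^2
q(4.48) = -0.01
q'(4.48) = 0.01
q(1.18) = 0.18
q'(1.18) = 0.38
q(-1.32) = 0.05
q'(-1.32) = 0.00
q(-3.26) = 0.04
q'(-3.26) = 0.00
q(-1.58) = 0.05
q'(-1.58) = 0.00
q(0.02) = 0.06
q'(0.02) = 0.02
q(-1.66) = 0.05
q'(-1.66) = 0.00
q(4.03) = -0.02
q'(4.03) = 0.01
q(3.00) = -0.03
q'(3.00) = 0.03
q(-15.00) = 0.00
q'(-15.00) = 0.00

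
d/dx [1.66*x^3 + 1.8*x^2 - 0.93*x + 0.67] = 4.98*x^2 + 3.6*x - 0.93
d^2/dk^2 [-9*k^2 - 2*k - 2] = -18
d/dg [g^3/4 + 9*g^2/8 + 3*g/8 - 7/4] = 3*g^2/4 + 9*g/4 + 3/8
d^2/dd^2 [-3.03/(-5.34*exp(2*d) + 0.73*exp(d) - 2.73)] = ((2.2119 - 64.7208*exp(d))*(5.34*exp(2*d) - 0.73*exp(d) + 2.73) + 3.03*(10.68*exp(d) - 0.73)*(21.36*exp(d) - 1.46)*exp(d))*exp(d)/(5.34*exp(2*d) - 0.73*exp(d) + 2.73)^3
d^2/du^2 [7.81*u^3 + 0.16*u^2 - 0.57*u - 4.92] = 46.86*u + 0.32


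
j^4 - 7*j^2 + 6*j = j*(j - 2)*(j - 1)*(j + 3)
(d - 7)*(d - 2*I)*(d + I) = d^3 - 7*d^2 - I*d^2 + 2*d + 7*I*d - 14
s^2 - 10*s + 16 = (s - 8)*(s - 2)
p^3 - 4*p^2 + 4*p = p*(p - 2)^2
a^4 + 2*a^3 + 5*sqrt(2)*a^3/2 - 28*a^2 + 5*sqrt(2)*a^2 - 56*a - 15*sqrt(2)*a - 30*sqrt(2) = (a + 2)*(a - 3*sqrt(2))*(a + sqrt(2)/2)*(a + 5*sqrt(2))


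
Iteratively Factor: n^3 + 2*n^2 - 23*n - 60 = (n - 5)*(n^2 + 7*n + 12) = (n - 5)*(n + 3)*(n + 4)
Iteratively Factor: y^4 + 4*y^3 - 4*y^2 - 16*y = (y + 4)*(y^3 - 4*y) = (y + 2)*(y + 4)*(y^2 - 2*y) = (y - 2)*(y + 2)*(y + 4)*(y)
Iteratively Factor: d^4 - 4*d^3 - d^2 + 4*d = (d - 1)*(d^3 - 3*d^2 - 4*d) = (d - 4)*(d - 1)*(d^2 + d) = d*(d - 4)*(d - 1)*(d + 1)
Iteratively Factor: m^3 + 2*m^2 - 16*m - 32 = (m + 4)*(m^2 - 2*m - 8) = (m - 4)*(m + 4)*(m + 2)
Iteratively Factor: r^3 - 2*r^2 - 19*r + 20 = (r - 5)*(r^2 + 3*r - 4) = (r - 5)*(r - 1)*(r + 4)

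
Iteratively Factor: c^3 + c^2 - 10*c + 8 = (c + 4)*(c^2 - 3*c + 2) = (c - 1)*(c + 4)*(c - 2)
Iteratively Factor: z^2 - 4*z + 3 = (z - 3)*(z - 1)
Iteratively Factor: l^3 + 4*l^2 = (l + 4)*(l^2) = l*(l + 4)*(l)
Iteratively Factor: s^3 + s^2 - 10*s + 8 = (s + 4)*(s^2 - 3*s + 2) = (s - 2)*(s + 4)*(s - 1)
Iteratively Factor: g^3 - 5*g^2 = (g - 5)*(g^2) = g*(g - 5)*(g)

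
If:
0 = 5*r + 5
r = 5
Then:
No Solution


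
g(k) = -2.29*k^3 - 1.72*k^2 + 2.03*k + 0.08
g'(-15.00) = -1492.12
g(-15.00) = 7311.38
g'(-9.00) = -523.48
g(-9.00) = 1511.90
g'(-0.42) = 2.26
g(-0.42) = -0.91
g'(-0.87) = -0.18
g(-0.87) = -1.48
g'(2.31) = -42.58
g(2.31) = -32.64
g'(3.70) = -104.75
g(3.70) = -131.95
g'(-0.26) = 2.46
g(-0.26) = -0.52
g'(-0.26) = 2.46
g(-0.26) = -0.52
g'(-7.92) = -401.66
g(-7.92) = 1013.77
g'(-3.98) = -93.10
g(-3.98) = 109.13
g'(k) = -6.87*k^2 - 3.44*k + 2.03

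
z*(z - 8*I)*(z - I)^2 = z^4 - 10*I*z^3 - 17*z^2 + 8*I*z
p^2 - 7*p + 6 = (p - 6)*(p - 1)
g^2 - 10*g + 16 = (g - 8)*(g - 2)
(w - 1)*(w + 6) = w^2 + 5*w - 6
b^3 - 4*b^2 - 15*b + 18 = (b - 6)*(b - 1)*(b + 3)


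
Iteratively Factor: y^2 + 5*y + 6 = (y + 3)*(y + 2)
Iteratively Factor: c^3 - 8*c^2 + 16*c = (c - 4)*(c^2 - 4*c) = (c - 4)^2*(c)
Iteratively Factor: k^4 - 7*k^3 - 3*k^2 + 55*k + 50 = (k + 1)*(k^3 - 8*k^2 + 5*k + 50) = (k - 5)*(k + 1)*(k^2 - 3*k - 10) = (k - 5)*(k + 1)*(k + 2)*(k - 5)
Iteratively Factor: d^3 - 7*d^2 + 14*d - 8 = (d - 2)*(d^2 - 5*d + 4) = (d - 4)*(d - 2)*(d - 1)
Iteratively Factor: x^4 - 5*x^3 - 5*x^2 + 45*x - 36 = (x + 3)*(x^3 - 8*x^2 + 19*x - 12) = (x - 4)*(x + 3)*(x^2 - 4*x + 3) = (x - 4)*(x - 3)*(x + 3)*(x - 1)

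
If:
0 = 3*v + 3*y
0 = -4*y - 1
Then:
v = 1/4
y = -1/4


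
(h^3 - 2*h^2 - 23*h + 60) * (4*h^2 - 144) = 4*h^5 - 8*h^4 - 236*h^3 + 528*h^2 + 3312*h - 8640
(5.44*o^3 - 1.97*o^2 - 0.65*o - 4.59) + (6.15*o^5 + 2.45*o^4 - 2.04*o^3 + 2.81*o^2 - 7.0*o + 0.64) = 6.15*o^5 + 2.45*o^4 + 3.4*o^3 + 0.84*o^2 - 7.65*o - 3.95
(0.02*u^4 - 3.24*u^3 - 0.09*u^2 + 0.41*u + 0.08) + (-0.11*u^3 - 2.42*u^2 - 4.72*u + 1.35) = 0.02*u^4 - 3.35*u^3 - 2.51*u^2 - 4.31*u + 1.43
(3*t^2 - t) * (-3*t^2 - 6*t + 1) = -9*t^4 - 15*t^3 + 9*t^2 - t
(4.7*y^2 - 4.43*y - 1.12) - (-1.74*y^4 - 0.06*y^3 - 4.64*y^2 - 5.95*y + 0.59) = 1.74*y^4 + 0.06*y^3 + 9.34*y^2 + 1.52*y - 1.71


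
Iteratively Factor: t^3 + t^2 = (t + 1)*(t^2) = t*(t + 1)*(t)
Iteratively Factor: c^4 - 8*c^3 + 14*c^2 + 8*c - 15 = (c + 1)*(c^3 - 9*c^2 + 23*c - 15) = (c - 3)*(c + 1)*(c^2 - 6*c + 5) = (c - 3)*(c - 1)*(c + 1)*(c - 5)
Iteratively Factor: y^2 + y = (y + 1)*(y)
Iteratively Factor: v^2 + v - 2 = (v - 1)*(v + 2)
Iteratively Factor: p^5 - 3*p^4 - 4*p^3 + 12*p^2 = (p - 3)*(p^4 - 4*p^2) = p*(p - 3)*(p^3 - 4*p) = p^2*(p - 3)*(p^2 - 4) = p^2*(p - 3)*(p + 2)*(p - 2)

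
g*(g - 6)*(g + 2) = g^3 - 4*g^2 - 12*g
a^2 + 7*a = a*(a + 7)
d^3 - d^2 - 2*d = d*(d - 2)*(d + 1)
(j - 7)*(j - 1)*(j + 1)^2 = j^4 - 6*j^3 - 8*j^2 + 6*j + 7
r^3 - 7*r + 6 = (r - 2)*(r - 1)*(r + 3)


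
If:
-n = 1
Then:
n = -1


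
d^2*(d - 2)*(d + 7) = d^4 + 5*d^3 - 14*d^2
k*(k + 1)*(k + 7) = k^3 + 8*k^2 + 7*k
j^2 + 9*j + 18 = (j + 3)*(j + 6)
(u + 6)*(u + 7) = u^2 + 13*u + 42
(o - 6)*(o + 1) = o^2 - 5*o - 6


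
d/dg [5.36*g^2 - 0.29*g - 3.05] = 10.72*g - 0.29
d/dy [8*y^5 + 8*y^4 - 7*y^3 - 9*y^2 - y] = 40*y^4 + 32*y^3 - 21*y^2 - 18*y - 1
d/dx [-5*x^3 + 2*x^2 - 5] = x*(4 - 15*x)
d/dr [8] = 0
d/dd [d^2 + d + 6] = 2*d + 1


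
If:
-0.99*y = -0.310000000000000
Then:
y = 0.31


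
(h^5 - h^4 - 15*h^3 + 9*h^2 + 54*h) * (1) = h^5 - h^4 - 15*h^3 + 9*h^2 + 54*h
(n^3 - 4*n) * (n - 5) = n^4 - 5*n^3 - 4*n^2 + 20*n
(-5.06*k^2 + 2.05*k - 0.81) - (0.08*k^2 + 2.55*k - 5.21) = -5.14*k^2 - 0.5*k + 4.4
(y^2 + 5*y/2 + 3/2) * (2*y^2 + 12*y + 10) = 2*y^4 + 17*y^3 + 43*y^2 + 43*y + 15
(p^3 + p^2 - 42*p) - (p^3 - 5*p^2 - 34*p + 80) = 6*p^2 - 8*p - 80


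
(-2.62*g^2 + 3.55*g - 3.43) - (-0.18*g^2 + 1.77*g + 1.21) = -2.44*g^2 + 1.78*g - 4.64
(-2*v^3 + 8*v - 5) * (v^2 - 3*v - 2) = -2*v^5 + 6*v^4 + 12*v^3 - 29*v^2 - v + 10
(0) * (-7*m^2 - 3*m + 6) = 0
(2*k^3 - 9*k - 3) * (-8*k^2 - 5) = -16*k^5 + 62*k^3 + 24*k^2 + 45*k + 15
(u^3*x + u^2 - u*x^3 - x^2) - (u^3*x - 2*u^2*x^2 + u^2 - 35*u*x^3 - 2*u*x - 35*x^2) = 2*u^2*x^2 + 34*u*x^3 + 2*u*x + 34*x^2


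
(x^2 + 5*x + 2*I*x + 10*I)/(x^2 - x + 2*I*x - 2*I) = (x + 5)/(x - 1)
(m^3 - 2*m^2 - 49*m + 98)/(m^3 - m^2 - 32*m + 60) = (m^2 - 49)/(m^2 + m - 30)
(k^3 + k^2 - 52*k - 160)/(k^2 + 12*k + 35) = (k^2 - 4*k - 32)/(k + 7)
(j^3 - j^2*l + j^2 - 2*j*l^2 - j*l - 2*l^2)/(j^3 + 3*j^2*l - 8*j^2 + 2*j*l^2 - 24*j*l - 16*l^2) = (j^2 - 2*j*l + j - 2*l)/(j^2 + 2*j*l - 8*j - 16*l)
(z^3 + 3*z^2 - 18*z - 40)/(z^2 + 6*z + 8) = (z^2 + z - 20)/(z + 4)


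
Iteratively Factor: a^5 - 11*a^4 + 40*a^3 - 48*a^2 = (a)*(a^4 - 11*a^3 + 40*a^2 - 48*a) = a^2*(a^3 - 11*a^2 + 40*a - 48) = a^2*(a - 4)*(a^2 - 7*a + 12) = a^2*(a - 4)*(a - 3)*(a - 4)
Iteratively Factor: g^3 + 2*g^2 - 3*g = (g + 3)*(g^2 - g) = g*(g + 3)*(g - 1)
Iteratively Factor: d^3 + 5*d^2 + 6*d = (d)*(d^2 + 5*d + 6) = d*(d + 2)*(d + 3)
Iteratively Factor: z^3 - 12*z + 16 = (z - 2)*(z^2 + 2*z - 8) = (z - 2)^2*(z + 4)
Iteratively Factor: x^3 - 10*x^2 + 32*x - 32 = (x - 2)*(x^2 - 8*x + 16) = (x - 4)*(x - 2)*(x - 4)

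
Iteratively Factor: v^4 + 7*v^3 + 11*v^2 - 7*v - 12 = (v + 4)*(v^3 + 3*v^2 - v - 3) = (v + 3)*(v + 4)*(v^2 - 1) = (v + 1)*(v + 3)*(v + 4)*(v - 1)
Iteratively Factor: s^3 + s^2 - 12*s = (s + 4)*(s^2 - 3*s) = (s - 3)*(s + 4)*(s)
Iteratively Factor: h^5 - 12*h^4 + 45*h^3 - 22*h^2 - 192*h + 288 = (h - 4)*(h^4 - 8*h^3 + 13*h^2 + 30*h - 72) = (h - 4)*(h - 3)*(h^3 - 5*h^2 - 2*h + 24) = (h - 4)^2*(h - 3)*(h^2 - h - 6) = (h - 4)^2*(h - 3)^2*(h + 2)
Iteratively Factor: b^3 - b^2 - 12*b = (b - 4)*(b^2 + 3*b) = b*(b - 4)*(b + 3)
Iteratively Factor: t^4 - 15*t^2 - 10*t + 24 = (t - 4)*(t^3 + 4*t^2 + t - 6) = (t - 4)*(t + 3)*(t^2 + t - 2) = (t - 4)*(t + 2)*(t + 3)*(t - 1)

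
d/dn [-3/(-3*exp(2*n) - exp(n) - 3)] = (-18*exp(n) - 3)*exp(n)/(3*exp(2*n) + exp(n) + 3)^2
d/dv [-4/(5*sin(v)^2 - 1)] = 80*sin(2*v)/(3 - 5*cos(2*v))^2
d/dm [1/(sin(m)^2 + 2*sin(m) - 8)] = -2*(sin(m) + 1)*cos(m)/(sin(m)^2 + 2*sin(m) - 8)^2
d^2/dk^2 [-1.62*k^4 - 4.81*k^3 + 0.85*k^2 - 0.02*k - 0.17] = -19.44*k^2 - 28.86*k + 1.7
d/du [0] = 0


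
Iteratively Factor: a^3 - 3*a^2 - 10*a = (a + 2)*(a^2 - 5*a) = a*(a + 2)*(a - 5)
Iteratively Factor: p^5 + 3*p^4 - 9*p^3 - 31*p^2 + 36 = (p + 2)*(p^4 + p^3 - 11*p^2 - 9*p + 18) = (p - 1)*(p + 2)*(p^3 + 2*p^2 - 9*p - 18) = (p - 1)*(p + 2)*(p + 3)*(p^2 - p - 6) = (p - 1)*(p + 2)^2*(p + 3)*(p - 3)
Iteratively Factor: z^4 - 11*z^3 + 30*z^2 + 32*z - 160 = (z - 5)*(z^3 - 6*z^2 + 32) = (z - 5)*(z - 4)*(z^2 - 2*z - 8) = (z - 5)*(z - 4)^2*(z + 2)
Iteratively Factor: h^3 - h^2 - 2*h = (h + 1)*(h^2 - 2*h) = (h - 2)*(h + 1)*(h)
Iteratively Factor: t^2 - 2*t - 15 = (t - 5)*(t + 3)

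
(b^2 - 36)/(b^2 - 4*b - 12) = (b + 6)/(b + 2)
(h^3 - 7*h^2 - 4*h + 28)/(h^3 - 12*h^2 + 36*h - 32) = (h^2 - 5*h - 14)/(h^2 - 10*h + 16)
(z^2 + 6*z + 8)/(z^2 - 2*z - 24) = (z + 2)/(z - 6)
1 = 1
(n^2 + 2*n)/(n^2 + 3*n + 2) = n/(n + 1)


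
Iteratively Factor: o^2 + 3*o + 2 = (o + 1)*(o + 2)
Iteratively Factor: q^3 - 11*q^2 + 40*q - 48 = (q - 4)*(q^2 - 7*q + 12) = (q - 4)*(q - 3)*(q - 4)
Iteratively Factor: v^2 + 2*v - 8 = (v - 2)*(v + 4)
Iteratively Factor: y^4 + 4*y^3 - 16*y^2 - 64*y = (y + 4)*(y^3 - 16*y) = (y + 4)^2*(y^2 - 4*y) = (y - 4)*(y + 4)^2*(y)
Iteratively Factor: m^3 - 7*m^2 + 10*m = (m - 2)*(m^2 - 5*m) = (m - 5)*(m - 2)*(m)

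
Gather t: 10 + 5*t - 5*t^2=-5*t^2 + 5*t + 10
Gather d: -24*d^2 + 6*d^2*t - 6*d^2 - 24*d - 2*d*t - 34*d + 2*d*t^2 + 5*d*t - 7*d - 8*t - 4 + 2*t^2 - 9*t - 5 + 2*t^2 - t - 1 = d^2*(6*t - 30) + d*(2*t^2 + 3*t - 65) + 4*t^2 - 18*t - 10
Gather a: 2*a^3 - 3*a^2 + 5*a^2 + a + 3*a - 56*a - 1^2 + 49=2*a^3 + 2*a^2 - 52*a + 48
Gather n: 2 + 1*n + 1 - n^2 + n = -n^2 + 2*n + 3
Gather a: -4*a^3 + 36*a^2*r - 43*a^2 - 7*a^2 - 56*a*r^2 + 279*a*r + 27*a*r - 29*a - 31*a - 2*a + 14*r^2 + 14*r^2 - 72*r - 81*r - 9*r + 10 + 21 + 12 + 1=-4*a^3 + a^2*(36*r - 50) + a*(-56*r^2 + 306*r - 62) + 28*r^2 - 162*r + 44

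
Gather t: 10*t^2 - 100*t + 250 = 10*t^2 - 100*t + 250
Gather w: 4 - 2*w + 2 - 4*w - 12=-6*w - 6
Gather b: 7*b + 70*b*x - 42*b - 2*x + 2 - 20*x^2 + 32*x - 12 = b*(70*x - 35) - 20*x^2 + 30*x - 10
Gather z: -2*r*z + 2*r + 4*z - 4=2*r + z*(4 - 2*r) - 4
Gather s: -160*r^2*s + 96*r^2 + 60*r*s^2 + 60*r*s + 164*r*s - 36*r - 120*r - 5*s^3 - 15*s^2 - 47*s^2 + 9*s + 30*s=96*r^2 - 156*r - 5*s^3 + s^2*(60*r - 62) + s*(-160*r^2 + 224*r + 39)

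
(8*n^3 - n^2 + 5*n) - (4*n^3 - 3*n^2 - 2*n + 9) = 4*n^3 + 2*n^2 + 7*n - 9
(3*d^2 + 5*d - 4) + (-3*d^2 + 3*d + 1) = 8*d - 3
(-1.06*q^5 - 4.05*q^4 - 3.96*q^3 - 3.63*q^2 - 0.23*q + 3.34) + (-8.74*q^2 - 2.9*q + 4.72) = -1.06*q^5 - 4.05*q^4 - 3.96*q^3 - 12.37*q^2 - 3.13*q + 8.06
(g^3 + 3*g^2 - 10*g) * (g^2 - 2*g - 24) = g^5 + g^4 - 40*g^3 - 52*g^2 + 240*g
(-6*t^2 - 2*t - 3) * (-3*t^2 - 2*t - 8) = 18*t^4 + 18*t^3 + 61*t^2 + 22*t + 24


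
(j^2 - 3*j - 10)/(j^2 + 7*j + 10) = (j - 5)/(j + 5)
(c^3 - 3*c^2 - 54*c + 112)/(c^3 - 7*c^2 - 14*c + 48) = (c + 7)/(c + 3)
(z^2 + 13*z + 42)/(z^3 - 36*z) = (z + 7)/(z*(z - 6))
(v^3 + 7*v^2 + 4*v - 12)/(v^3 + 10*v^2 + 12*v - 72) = (v^2 + v - 2)/(v^2 + 4*v - 12)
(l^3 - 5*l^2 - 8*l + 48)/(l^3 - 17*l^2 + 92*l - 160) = (l^2 - l - 12)/(l^2 - 13*l + 40)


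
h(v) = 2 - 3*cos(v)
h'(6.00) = -0.84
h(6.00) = -0.88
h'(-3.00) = -0.42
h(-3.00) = 4.97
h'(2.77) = 1.09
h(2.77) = 4.80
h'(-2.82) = -0.95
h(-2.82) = 4.85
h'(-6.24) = 0.13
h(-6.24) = -1.00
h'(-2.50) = -1.80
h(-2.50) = 4.40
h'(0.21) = 0.63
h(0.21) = -0.93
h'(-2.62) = -1.49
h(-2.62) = 4.60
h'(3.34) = -0.59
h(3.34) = 4.94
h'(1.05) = 2.60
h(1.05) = 0.51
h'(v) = 3*sin(v)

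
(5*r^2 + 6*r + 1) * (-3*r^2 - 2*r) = -15*r^4 - 28*r^3 - 15*r^2 - 2*r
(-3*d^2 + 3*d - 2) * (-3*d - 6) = 9*d^3 + 9*d^2 - 12*d + 12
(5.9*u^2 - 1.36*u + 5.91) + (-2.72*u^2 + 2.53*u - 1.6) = 3.18*u^2 + 1.17*u + 4.31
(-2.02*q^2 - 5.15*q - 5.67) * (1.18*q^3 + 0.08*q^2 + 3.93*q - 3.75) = -2.3836*q^5 - 6.2386*q^4 - 15.0412*q^3 - 13.1181*q^2 - 2.9706*q + 21.2625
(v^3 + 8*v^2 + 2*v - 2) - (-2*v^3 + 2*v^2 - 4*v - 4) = 3*v^3 + 6*v^2 + 6*v + 2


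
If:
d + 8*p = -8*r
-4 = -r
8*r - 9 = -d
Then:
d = -23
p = -9/8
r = 4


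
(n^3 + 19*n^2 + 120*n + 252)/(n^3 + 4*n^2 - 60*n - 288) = (n + 7)/(n - 8)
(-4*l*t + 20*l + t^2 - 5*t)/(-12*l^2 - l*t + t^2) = (t - 5)/(3*l + t)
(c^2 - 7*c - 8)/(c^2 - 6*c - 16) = (c + 1)/(c + 2)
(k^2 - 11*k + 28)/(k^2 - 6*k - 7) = (k - 4)/(k + 1)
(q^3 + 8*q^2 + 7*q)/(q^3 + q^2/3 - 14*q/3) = 3*(q^2 + 8*q + 7)/(3*q^2 + q - 14)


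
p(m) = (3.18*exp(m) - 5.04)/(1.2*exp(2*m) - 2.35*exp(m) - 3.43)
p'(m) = (3.18*exp(m) - 5.04)*(-2.4*exp(2*m) + 2.35*exp(m))/(1.2*exp(2*m) - 2.35*exp(m) - 3.43)^2 + 3.18*exp(m)/(1.2*exp(2*m) - 2.35*exp(m) - 3.43) = (-3.816*exp(2*m) + 12.096*exp(m) - 22.7514)*exp(m)/(1.44*exp(4*m) - 5.64*exp(3*m) - 2.7095*exp(2*m) + 16.121*exp(m) + 11.7649)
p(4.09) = 0.04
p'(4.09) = -0.05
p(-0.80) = 0.85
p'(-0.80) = -0.45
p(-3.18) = 1.39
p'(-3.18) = -0.07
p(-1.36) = 1.07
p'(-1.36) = -0.33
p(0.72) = -0.47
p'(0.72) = -2.82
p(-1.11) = 0.98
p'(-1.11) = -0.38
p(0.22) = 0.24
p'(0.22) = -0.84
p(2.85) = 0.16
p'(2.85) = -0.17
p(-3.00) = 1.38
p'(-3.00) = -0.09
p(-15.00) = 1.47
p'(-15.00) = 0.00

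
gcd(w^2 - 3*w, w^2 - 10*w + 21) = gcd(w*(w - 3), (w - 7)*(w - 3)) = w - 3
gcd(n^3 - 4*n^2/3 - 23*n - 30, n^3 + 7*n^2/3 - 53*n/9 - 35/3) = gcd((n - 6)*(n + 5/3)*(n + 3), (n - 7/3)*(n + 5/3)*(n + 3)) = n^2 + 14*n/3 + 5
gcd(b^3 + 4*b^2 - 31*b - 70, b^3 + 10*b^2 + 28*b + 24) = b + 2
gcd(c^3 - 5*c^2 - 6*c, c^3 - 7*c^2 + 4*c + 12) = c^2 - 5*c - 6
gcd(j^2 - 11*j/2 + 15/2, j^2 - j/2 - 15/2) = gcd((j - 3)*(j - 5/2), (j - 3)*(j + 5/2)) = j - 3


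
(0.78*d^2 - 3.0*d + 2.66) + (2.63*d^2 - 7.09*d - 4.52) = 3.41*d^2 - 10.09*d - 1.86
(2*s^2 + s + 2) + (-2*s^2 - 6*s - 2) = -5*s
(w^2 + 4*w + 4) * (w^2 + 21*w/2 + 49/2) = w^4 + 29*w^3/2 + 141*w^2/2 + 140*w + 98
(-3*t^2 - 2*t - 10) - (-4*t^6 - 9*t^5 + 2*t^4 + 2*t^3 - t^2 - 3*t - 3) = 4*t^6 + 9*t^5 - 2*t^4 - 2*t^3 - 2*t^2 + t - 7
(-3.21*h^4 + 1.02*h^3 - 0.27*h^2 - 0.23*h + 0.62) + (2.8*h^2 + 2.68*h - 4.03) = -3.21*h^4 + 1.02*h^3 + 2.53*h^2 + 2.45*h - 3.41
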